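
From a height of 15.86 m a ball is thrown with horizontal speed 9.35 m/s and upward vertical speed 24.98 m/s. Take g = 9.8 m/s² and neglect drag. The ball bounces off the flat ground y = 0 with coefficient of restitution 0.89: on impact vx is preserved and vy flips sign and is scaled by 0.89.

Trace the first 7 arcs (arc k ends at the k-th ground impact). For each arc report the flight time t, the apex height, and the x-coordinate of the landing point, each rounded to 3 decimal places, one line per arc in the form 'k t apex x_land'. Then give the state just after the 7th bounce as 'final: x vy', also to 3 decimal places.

Arc 1: start y=15.860, vy=24.980 → t=5.669, apex=47.697, x_land=53.004, impact vy=-30.575
  bounce: vy ← 0.89·30.575 = 27.212
Arc 2: start y=0.000, vy=27.212 → t=5.553, apex=37.781, x_land=104.930, impact vy=-27.212
  bounce: vy ← 0.89·27.212 = 24.219
Arc 3: start y=0.000, vy=24.219 → t=4.943, apex=29.926, x_land=151.143, impact vy=-24.219
  bounce: vy ← 0.89·24.219 = 21.555
Arc 4: start y=0.000, vy=21.555 → t=4.399, apex=23.704, x_land=192.273, impact vy=-21.555
  bounce: vy ← 0.89·21.555 = 19.184
Arc 5: start y=0.000, vy=19.184 → t=3.915, apex=18.776, x_land=228.879, impact vy=-19.184
  bounce: vy ← 0.89·19.184 = 17.073
Arc 6: start y=0.000, vy=17.073 → t=3.484, apex=14.873, x_land=261.458, impact vy=-17.073
  bounce: vy ← 0.89·17.073 = 15.195
Arc 7: start y=0.000, vy=15.195 → t=3.101, apex=11.781, x_land=290.453, impact vy=-15.195
  bounce: vy ← 0.89·15.195 = 13.524

1 5.669 47.697 53.004
2 5.553 37.781 104.930
3 4.943 29.926 151.143
4 4.399 23.704 192.273
5 3.915 18.776 228.879
6 3.484 14.873 261.458
7 3.101 11.781 290.453
final: 290.453 13.524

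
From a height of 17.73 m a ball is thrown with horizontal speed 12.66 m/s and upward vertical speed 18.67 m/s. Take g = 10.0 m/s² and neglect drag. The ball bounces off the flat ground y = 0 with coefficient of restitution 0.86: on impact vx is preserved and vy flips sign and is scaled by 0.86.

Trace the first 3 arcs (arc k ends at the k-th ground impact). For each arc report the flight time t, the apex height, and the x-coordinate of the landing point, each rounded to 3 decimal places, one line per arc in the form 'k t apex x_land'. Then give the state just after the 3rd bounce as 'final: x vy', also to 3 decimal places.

Arc 1: start y=17.730, vy=18.670 → t=4.519, apex=35.158, x_land=57.207, impact vy=-26.517
  bounce: vy ← 0.86·26.517 = 22.805
Arc 2: start y=0.000, vy=22.805 → t=4.561, apex=26.003, x_land=114.949, impact vy=-22.805
  bounce: vy ← 0.86·22.805 = 19.612
Arc 3: start y=0.000, vy=19.612 → t=3.922, apex=19.232, x_land=164.607, impact vy=-19.612
  bounce: vy ← 0.86·19.612 = 16.867

1 4.519 35.158 57.207
2 4.561 26.003 114.949
3 3.922 19.232 164.607
final: 164.607 16.867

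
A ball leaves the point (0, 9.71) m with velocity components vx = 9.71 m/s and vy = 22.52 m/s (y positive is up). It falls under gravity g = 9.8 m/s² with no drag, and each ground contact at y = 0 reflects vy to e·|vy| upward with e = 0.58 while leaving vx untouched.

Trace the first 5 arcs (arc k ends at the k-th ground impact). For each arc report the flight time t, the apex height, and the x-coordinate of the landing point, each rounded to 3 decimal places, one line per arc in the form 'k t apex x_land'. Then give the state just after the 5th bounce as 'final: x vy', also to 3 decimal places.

Arc 1: start y=9.710, vy=22.520 → t=4.993, apex=35.585, x_land=48.480, impact vy=-26.410
  bounce: vy ← 0.58·26.410 = 15.318
Arc 2: start y=0.000, vy=15.318 → t=3.126, apex=11.971, x_land=78.834, impact vy=-15.318
  bounce: vy ← 0.58·15.318 = 8.884
Arc 3: start y=0.000, vy=8.884 → t=1.813, apex=4.027, x_land=96.439, impact vy=-8.884
  bounce: vy ← 0.58·8.884 = 5.153
Arc 4: start y=0.000, vy=5.153 → t=1.052, apex=1.355, x_land=106.650, impact vy=-5.153
  bounce: vy ← 0.58·5.153 = 2.989
Arc 5: start y=0.000, vy=2.989 → t=0.610, apex=0.456, x_land=112.573, impact vy=-2.989
  bounce: vy ← 0.58·2.989 = 1.733

1 4.993 35.585 48.480
2 3.126 11.971 78.834
3 1.813 4.027 96.439
4 1.052 1.355 106.650
5 0.610 0.456 112.573
final: 112.573 1.733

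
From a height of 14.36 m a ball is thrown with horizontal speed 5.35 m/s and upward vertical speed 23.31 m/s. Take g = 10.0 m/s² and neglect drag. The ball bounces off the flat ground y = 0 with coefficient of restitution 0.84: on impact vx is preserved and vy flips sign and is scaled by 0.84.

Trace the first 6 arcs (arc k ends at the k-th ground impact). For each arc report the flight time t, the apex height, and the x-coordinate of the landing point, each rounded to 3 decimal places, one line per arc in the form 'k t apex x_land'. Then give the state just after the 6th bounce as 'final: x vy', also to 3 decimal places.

Arc 1: start y=14.360, vy=23.310 → t=5.213, apex=41.528, x_land=27.889, impact vy=-28.819
  bounce: vy ← 0.84·28.819 = 24.208
Arc 2: start y=0.000, vy=24.208 → t=4.842, apex=29.302, x_land=53.792, impact vy=-24.208
  bounce: vy ← 0.84·24.208 = 20.335
Arc 3: start y=0.000, vy=20.335 → t=4.067, apex=20.676, x_land=75.550, impact vy=-20.335
  bounce: vy ← 0.84·20.335 = 17.081
Arc 4: start y=0.000, vy=17.081 → t=3.416, apex=14.589, x_land=93.828, impact vy=-17.081
  bounce: vy ← 0.84·17.081 = 14.348
Arc 5: start y=0.000, vy=14.348 → t=2.870, apex=10.294, x_land=109.180, impact vy=-14.348
  bounce: vy ← 0.84·14.348 = 12.053
Arc 6: start y=0.000, vy=12.053 → t=2.411, apex=7.263, x_land=122.077, impact vy=-12.053
  bounce: vy ← 0.84·12.053 = 10.124

1 5.213 41.528 27.889
2 4.842 29.302 53.792
3 4.067 20.676 75.550
4 3.416 14.589 93.828
5 2.870 10.294 109.180
6 2.411 7.263 122.077
final: 122.077 10.124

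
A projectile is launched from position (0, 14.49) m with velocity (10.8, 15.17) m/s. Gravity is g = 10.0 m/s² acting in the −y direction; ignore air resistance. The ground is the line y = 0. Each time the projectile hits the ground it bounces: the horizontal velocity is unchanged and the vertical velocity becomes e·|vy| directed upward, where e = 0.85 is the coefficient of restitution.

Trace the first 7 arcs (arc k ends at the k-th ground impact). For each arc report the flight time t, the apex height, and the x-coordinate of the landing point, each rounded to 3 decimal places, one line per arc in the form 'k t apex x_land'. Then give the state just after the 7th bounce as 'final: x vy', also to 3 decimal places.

Arc 1: start y=14.490, vy=15.170 → t=3.797, apex=25.996, x_land=41.010, impact vy=-22.802
  bounce: vy ← 0.85·22.802 = 19.382
Arc 2: start y=0.000, vy=19.382 → t=3.876, apex=18.782, x_land=82.874, impact vy=-19.382
  bounce: vy ← 0.85·19.382 = 16.474
Arc 3: start y=0.000, vy=16.474 → t=3.295, apex=13.570, x_land=118.459, impact vy=-16.474
  bounce: vy ← 0.85·16.474 = 14.003
Arc 4: start y=0.000, vy=14.003 → t=2.801, apex=9.805, x_land=148.706, impact vy=-14.003
  bounce: vy ← 0.85·14.003 = 11.903
Arc 5: start y=0.000, vy=11.903 → t=2.381, apex=7.084, x_land=174.416, impact vy=-11.903
  bounce: vy ← 0.85·11.903 = 10.117
Arc 6: start y=0.000, vy=10.117 → t=2.023, apex=5.118, x_land=196.269, impact vy=-10.117
  bounce: vy ← 0.85·10.117 = 8.600
Arc 7: start y=0.000, vy=8.600 → t=1.720, apex=3.698, x_land=214.845, impact vy=-8.600
  bounce: vy ← 0.85·8.600 = 7.310

1 3.797 25.996 41.010
2 3.876 18.782 82.874
3 3.295 13.570 118.459
4 2.801 9.805 148.706
5 2.381 7.084 174.416
6 2.023 5.118 196.269
7 1.720 3.698 214.845
final: 214.845 7.310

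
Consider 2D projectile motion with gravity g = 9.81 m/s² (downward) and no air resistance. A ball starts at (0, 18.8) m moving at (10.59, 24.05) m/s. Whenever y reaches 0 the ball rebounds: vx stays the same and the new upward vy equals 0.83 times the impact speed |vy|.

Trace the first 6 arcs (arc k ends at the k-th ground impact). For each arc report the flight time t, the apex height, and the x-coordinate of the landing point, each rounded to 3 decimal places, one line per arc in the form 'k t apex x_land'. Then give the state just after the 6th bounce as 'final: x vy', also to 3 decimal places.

1 5.589 48.280 59.187
2 5.208 33.260 114.340
3 4.323 22.913 160.117
4 3.588 15.785 198.112
5 2.978 10.874 229.648
6 2.472 7.491 255.822
final: 255.822 10.062

Arc 1: start y=18.800, vy=24.050 → t=5.589, apex=48.280, x_land=59.187, impact vy=-30.778
  bounce: vy ← 0.83·30.778 = 25.545
Arc 2: start y=0.000, vy=25.545 → t=5.208, apex=33.260, x_land=114.340, impact vy=-25.545
  bounce: vy ← 0.83·25.545 = 21.203
Arc 3: start y=0.000, vy=21.203 → t=4.323, apex=22.913, x_land=160.117, impact vy=-21.203
  bounce: vy ← 0.83·21.203 = 17.598
Arc 4: start y=0.000, vy=17.598 → t=3.588, apex=15.785, x_land=198.112, impact vy=-17.598
  bounce: vy ← 0.83·17.598 = 14.607
Arc 5: start y=0.000, vy=14.607 → t=2.978, apex=10.874, x_land=229.648, impact vy=-14.607
  bounce: vy ← 0.83·14.607 = 12.123
Arc 6: start y=0.000, vy=12.123 → t=2.472, apex=7.491, x_land=255.822, impact vy=-12.123
  bounce: vy ← 0.83·12.123 = 10.062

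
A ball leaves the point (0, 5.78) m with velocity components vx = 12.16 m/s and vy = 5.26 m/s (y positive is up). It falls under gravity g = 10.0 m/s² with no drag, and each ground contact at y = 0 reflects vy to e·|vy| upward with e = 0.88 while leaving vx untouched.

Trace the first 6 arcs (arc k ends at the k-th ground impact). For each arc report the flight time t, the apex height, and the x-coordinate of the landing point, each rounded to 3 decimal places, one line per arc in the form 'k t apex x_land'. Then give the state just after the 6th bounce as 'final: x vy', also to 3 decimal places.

1 1.723 7.163 20.951
2 2.107 5.547 46.568
3 1.854 4.296 69.110
4 1.631 3.327 88.948
5 1.436 2.576 106.404
6 1.263 1.995 121.767
final: 121.767 5.559

Arc 1: start y=5.780, vy=5.260 → t=1.723, apex=7.163, x_land=20.951, impact vy=-11.969
  bounce: vy ← 0.88·11.969 = 10.533
Arc 2: start y=0.000, vy=10.533 → t=2.107, apex=5.547, x_land=46.568, impact vy=-10.533
  bounce: vy ← 0.88·10.533 = 9.269
Arc 3: start y=0.000, vy=9.269 → t=1.854, apex=4.296, x_land=69.110, impact vy=-9.269
  bounce: vy ← 0.88·9.269 = 8.157
Arc 4: start y=0.000, vy=8.157 → t=1.631, apex=3.327, x_land=88.948, impact vy=-8.157
  bounce: vy ← 0.88·8.157 = 7.178
Arc 5: start y=0.000, vy=7.178 → t=1.436, apex=2.576, x_land=106.404, impact vy=-7.178
  bounce: vy ← 0.88·7.178 = 6.317
Arc 6: start y=0.000, vy=6.317 → t=1.263, apex=1.995, x_land=121.767, impact vy=-6.317
  bounce: vy ← 0.88·6.317 = 5.559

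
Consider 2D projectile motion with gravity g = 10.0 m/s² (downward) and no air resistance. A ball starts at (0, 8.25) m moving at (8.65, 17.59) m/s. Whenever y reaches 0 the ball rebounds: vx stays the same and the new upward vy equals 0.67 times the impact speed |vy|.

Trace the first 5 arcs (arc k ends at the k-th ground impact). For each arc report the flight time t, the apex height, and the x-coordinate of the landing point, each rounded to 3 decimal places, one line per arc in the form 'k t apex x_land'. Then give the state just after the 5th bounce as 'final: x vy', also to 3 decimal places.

1 3.937 23.720 34.056
2 2.919 10.648 59.302
3 1.955 4.780 76.217
4 1.310 2.146 87.550
5 0.878 0.963 95.143
final: 95.143 2.941

Arc 1: start y=8.250, vy=17.590 → t=3.937, apex=23.720, x_land=34.056, impact vy=-21.781
  bounce: vy ← 0.67·21.781 = 14.593
Arc 2: start y=0.000, vy=14.593 → t=2.919, apex=10.648, x_land=59.302, impact vy=-14.593
  bounce: vy ← 0.67·14.593 = 9.777
Arc 3: start y=0.000, vy=9.777 → t=1.955, apex=4.780, x_land=76.217, impact vy=-9.777
  bounce: vy ← 0.67·9.777 = 6.551
Arc 4: start y=0.000, vy=6.551 → t=1.310, apex=2.146, x_land=87.550, impact vy=-6.551
  bounce: vy ← 0.67·6.551 = 4.389
Arc 5: start y=0.000, vy=4.389 → t=0.878, apex=0.963, x_land=95.143, impact vy=-4.389
  bounce: vy ← 0.67·4.389 = 2.941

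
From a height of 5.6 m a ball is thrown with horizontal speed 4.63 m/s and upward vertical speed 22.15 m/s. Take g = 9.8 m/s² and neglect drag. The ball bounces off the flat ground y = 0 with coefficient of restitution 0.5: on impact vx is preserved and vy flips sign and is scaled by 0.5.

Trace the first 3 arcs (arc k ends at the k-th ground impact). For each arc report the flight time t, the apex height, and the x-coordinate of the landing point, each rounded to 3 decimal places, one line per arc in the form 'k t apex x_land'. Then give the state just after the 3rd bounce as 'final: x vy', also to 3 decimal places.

Arc 1: start y=5.600, vy=22.150 → t=4.760, apex=30.632, x_land=22.041, impact vy=-24.503
  bounce: vy ← 0.5·24.503 = 12.251
Arc 2: start y=0.000, vy=12.251 → t=2.500, apex=7.658, x_land=33.617, impact vy=-12.251
  bounce: vy ← 0.5·12.251 = 6.126
Arc 3: start y=0.000, vy=6.126 → t=1.250, apex=1.914, x_land=39.405, impact vy=-6.126
  bounce: vy ← 0.5·6.126 = 3.063

1 4.760 30.632 22.041
2 2.500 7.658 33.617
3 1.250 1.914 39.405
final: 39.405 3.063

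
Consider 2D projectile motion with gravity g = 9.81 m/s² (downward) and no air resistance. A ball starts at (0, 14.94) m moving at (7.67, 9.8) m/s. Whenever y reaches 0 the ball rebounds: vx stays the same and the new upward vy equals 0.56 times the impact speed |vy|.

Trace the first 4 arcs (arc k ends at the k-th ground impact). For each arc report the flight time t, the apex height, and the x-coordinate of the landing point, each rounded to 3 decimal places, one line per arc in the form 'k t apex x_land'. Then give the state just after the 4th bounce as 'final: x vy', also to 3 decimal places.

Arc 1: start y=14.940, vy=9.800 → t=3.010, apex=19.835, x_land=23.086, impact vy=-19.727
  bounce: vy ← 0.56·19.727 = 11.047
Arc 2: start y=0.000, vy=11.047 → t=2.252, apex=6.220, x_land=40.361, impact vy=-11.047
  bounce: vy ← 0.56·11.047 = 6.186
Arc 3: start y=0.000, vy=6.186 → t=1.261, apex=1.951, x_land=50.035, impact vy=-6.186
  bounce: vy ← 0.56·6.186 = 3.464
Arc 4: start y=0.000, vy=3.464 → t=0.706, apex=0.612, x_land=55.452, impact vy=-3.464
  bounce: vy ← 0.56·3.464 = 1.940

1 3.010 19.835 23.086
2 2.252 6.220 40.361
3 1.261 1.951 50.035
4 0.706 0.612 55.452
final: 55.452 1.940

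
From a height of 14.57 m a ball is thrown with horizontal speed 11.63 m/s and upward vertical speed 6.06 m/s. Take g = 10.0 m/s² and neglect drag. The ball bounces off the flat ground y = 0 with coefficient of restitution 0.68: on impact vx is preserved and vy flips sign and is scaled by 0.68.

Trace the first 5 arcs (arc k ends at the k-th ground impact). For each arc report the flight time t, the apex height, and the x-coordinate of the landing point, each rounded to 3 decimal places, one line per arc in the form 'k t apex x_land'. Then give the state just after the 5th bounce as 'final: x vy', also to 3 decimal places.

Arc 1: start y=14.570, vy=6.060 → t=2.417, apex=16.406, x_land=28.115, impact vy=-18.114
  bounce: vy ← 0.68·18.114 = 12.318
Arc 2: start y=0.000, vy=12.318 → t=2.464, apex=7.586, x_land=56.765, impact vy=-12.318
  bounce: vy ← 0.68·12.318 = 8.376
Arc 3: start y=0.000, vy=8.376 → t=1.675, apex=3.508, x_land=76.248, impact vy=-8.376
  bounce: vy ← 0.68·8.376 = 5.696
Arc 4: start y=0.000, vy=5.696 → t=1.139, apex=1.622, x_land=89.496, impact vy=-5.696
  bounce: vy ← 0.68·5.696 = 3.873
Arc 5: start y=0.000, vy=3.873 → t=0.775, apex=0.750, x_land=98.505, impact vy=-3.873
  bounce: vy ← 0.68·3.873 = 2.634

1 2.417 16.406 28.115
2 2.464 7.586 56.765
3 1.675 3.508 76.248
4 1.139 1.622 89.496
5 0.775 0.750 98.505
final: 98.505 2.634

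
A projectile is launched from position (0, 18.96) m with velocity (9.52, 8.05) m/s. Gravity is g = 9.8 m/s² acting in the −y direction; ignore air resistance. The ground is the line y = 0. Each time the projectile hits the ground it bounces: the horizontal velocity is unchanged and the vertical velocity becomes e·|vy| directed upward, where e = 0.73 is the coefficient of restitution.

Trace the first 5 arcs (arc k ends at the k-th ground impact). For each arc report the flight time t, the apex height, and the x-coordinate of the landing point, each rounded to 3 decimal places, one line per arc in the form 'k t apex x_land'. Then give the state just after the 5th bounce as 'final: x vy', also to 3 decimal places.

Arc 1: start y=18.960, vy=8.050 → t=2.953, apex=22.266, x_land=28.114, impact vy=-20.891
  bounce: vy ← 0.73·20.891 = 15.250
Arc 2: start y=0.000, vy=15.250 → t=3.112, apex=11.866, x_land=57.743, impact vy=-15.250
  bounce: vy ← 0.73·15.250 = 11.133
Arc 3: start y=0.000, vy=11.133 → t=2.272, apex=6.323, x_land=79.372, impact vy=-11.133
  bounce: vy ← 0.73·11.133 = 8.127
Arc 4: start y=0.000, vy=8.127 → t=1.659, apex=3.370, x_land=95.161, impact vy=-8.127
  bounce: vy ← 0.73·8.127 = 5.933
Arc 5: start y=0.000, vy=5.933 → t=1.211, apex=1.796, x_land=106.687, impact vy=-5.933
  bounce: vy ← 0.73·5.933 = 4.331

1 2.953 22.266 28.114
2 3.112 11.866 57.743
3 2.272 6.323 79.372
4 1.659 3.370 95.161
5 1.211 1.796 106.687
final: 106.687 4.331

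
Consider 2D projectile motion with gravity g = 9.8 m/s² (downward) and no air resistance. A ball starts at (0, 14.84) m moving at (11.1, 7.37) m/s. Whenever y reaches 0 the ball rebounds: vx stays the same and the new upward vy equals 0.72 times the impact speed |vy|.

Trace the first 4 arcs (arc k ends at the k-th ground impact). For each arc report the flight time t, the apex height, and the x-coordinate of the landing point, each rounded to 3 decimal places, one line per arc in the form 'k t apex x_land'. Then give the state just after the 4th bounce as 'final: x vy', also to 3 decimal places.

Arc 1: start y=14.840, vy=7.370 → t=2.648, apex=17.611, x_land=29.391, impact vy=-18.579
  bounce: vy ← 0.72·18.579 = 13.377
Arc 2: start y=0.000, vy=13.377 → t=2.730, apex=9.130, x_land=59.694, impact vy=-13.377
  bounce: vy ← 0.72·13.377 = 9.631
Arc 3: start y=0.000, vy=9.631 → t=1.966, apex=4.733, x_land=81.512, impact vy=-9.631
  bounce: vy ← 0.72·9.631 = 6.935
Arc 4: start y=0.000, vy=6.935 → t=1.415, apex=2.453, x_land=97.221, impact vy=-6.935
  bounce: vy ← 0.72·6.935 = 4.993

1 2.648 17.611 29.391
2 2.730 9.130 59.694
3 1.966 4.733 81.512
4 1.415 2.453 97.221
final: 97.221 4.993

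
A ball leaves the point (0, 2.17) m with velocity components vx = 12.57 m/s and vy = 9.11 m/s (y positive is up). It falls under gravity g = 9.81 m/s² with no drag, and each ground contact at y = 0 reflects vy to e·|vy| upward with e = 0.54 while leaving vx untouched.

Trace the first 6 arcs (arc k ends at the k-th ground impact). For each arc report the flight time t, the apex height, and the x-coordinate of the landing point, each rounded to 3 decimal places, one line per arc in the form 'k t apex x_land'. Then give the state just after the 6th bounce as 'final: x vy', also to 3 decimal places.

1 2.071 6.400 26.031
2 1.234 1.866 41.538
3 0.666 0.544 49.912
4 0.360 0.159 54.434
5 0.194 0.046 56.876
6 0.105 0.013 58.194
final: 58.194 0.278

Arc 1: start y=2.170, vy=9.110 → t=2.071, apex=6.400, x_land=26.031, impact vy=-11.206
  bounce: vy ← 0.54·11.206 = 6.051
Arc 2: start y=0.000, vy=6.051 → t=1.234, apex=1.866, x_land=41.538, impact vy=-6.051
  bounce: vy ← 0.54·6.051 = 3.268
Arc 3: start y=0.000, vy=3.268 → t=0.666, apex=0.544, x_land=49.912, impact vy=-3.268
  bounce: vy ← 0.54·3.268 = 1.764
Arc 4: start y=0.000, vy=1.764 → t=0.360, apex=0.159, x_land=54.434, impact vy=-1.764
  bounce: vy ← 0.54·1.764 = 0.953
Arc 5: start y=0.000, vy=0.953 → t=0.194, apex=0.046, x_land=56.876, impact vy=-0.953
  bounce: vy ← 0.54·0.953 = 0.515
Arc 6: start y=0.000, vy=0.515 → t=0.105, apex=0.013, x_land=58.194, impact vy=-0.515
  bounce: vy ← 0.54·0.515 = 0.278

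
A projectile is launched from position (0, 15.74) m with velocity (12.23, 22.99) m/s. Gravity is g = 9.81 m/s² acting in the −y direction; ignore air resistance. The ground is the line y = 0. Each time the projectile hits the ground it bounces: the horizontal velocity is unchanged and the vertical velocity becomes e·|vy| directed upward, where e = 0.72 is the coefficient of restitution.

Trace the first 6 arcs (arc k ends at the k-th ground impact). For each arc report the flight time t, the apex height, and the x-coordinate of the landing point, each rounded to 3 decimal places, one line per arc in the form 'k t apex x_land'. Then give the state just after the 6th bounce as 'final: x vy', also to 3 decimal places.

1 5.293 42.679 64.737
2 4.248 22.125 116.686
3 3.058 11.469 154.089
4 2.202 5.946 181.019
5 1.585 3.082 200.409
6 1.142 1.598 214.370
final: 214.370 4.031

Arc 1: start y=15.740, vy=22.990 → t=5.293, apex=42.679, x_land=64.737, impact vy=-28.937
  bounce: vy ← 0.72·28.937 = 20.835
Arc 2: start y=0.000, vy=20.835 → t=4.248, apex=22.125, x_land=116.686, impact vy=-20.835
  bounce: vy ← 0.72·20.835 = 15.001
Arc 3: start y=0.000, vy=15.001 → t=3.058, apex=11.469, x_land=154.089, impact vy=-15.001
  bounce: vy ← 0.72·15.001 = 10.801
Arc 4: start y=0.000, vy=10.801 → t=2.202, apex=5.946, x_land=181.019, impact vy=-10.801
  bounce: vy ← 0.72·10.801 = 7.777
Arc 5: start y=0.000, vy=7.777 → t=1.585, apex=3.082, x_land=200.409, impact vy=-7.777
  bounce: vy ← 0.72·7.777 = 5.599
Arc 6: start y=0.000, vy=5.599 → t=1.142, apex=1.598, x_land=214.370, impact vy=-5.599
  bounce: vy ← 0.72·5.599 = 4.031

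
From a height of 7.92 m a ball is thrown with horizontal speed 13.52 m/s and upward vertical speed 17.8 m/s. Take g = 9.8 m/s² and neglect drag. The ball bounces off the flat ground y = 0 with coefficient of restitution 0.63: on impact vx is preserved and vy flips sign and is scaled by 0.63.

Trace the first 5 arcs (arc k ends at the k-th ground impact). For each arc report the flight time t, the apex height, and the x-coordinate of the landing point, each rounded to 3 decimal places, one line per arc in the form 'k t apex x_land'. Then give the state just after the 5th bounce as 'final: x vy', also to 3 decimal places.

1 4.033 24.085 54.531
2 2.793 9.559 92.300
3 1.760 3.794 116.093
4 1.109 1.506 131.084
5 0.699 0.598 140.527
final: 140.527 2.156

Arc 1: start y=7.920, vy=17.800 → t=4.033, apex=24.085, x_land=54.531, impact vy=-21.727
  bounce: vy ← 0.63·21.727 = 13.688
Arc 2: start y=0.000, vy=13.688 → t=2.793, apex=9.559, x_land=92.300, impact vy=-13.688
  bounce: vy ← 0.63·13.688 = 8.624
Arc 3: start y=0.000, vy=8.624 → t=1.760, apex=3.794, x_land=116.093, impact vy=-8.624
  bounce: vy ← 0.63·8.624 = 5.433
Arc 4: start y=0.000, vy=5.433 → t=1.109, apex=1.506, x_land=131.084, impact vy=-5.433
  bounce: vy ← 0.63·5.433 = 3.423
Arc 5: start y=0.000, vy=3.423 → t=0.699, apex=0.598, x_land=140.527, impact vy=-3.423
  bounce: vy ← 0.63·3.423 = 2.156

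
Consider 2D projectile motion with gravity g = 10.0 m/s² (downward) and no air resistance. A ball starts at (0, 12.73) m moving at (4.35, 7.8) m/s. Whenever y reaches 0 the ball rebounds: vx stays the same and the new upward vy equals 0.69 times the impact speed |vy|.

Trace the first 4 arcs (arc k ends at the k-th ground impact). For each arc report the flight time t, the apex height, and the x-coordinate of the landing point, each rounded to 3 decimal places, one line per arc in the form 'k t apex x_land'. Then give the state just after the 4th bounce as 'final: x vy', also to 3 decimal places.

Arc 1: start y=12.730, vy=7.800 → t=2.556, apex=15.772, x_land=11.119, impact vy=-17.761
  bounce: vy ← 0.69·17.761 = 12.255
Arc 2: start y=0.000, vy=12.255 → t=2.451, apex=7.509, x_land=21.781, impact vy=-12.255
  bounce: vy ← 0.69·12.255 = 8.456
Arc 3: start y=0.000, vy=8.456 → t=1.691, apex=3.575, x_land=29.137, impact vy=-8.456
  bounce: vy ← 0.69·8.456 = 5.835
Arc 4: start y=0.000, vy=5.835 → t=1.167, apex=1.702, x_land=34.213, impact vy=-5.835
  bounce: vy ← 0.69·5.835 = 4.026

1 2.556 15.772 11.119
2 2.451 7.509 21.781
3 1.691 3.575 29.137
4 1.167 1.702 34.213
final: 34.213 4.026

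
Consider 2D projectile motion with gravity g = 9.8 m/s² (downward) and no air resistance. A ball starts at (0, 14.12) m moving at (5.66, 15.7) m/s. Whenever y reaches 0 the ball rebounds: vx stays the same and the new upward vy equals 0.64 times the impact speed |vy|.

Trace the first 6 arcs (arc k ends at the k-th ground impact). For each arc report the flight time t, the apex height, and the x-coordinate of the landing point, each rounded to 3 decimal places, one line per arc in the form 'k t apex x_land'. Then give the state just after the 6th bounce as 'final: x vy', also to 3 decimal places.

Arc 1: start y=14.120, vy=15.700 → t=3.936, apex=26.696, x_land=22.279, impact vy=-22.874
  bounce: vy ← 0.64·22.874 = 14.640
Arc 2: start y=0.000, vy=14.640 → t=2.988, apex=10.935, x_land=39.189, impact vy=-14.640
  bounce: vy ← 0.64·14.640 = 9.369
Arc 3: start y=0.000, vy=9.369 → t=1.912, apex=4.479, x_land=50.012, impact vy=-9.369
  bounce: vy ← 0.64·9.369 = 5.996
Arc 4: start y=0.000, vy=5.996 → t=1.224, apex=1.835, x_land=56.938, impact vy=-5.996
  bounce: vy ← 0.64·5.996 = 3.838
Arc 5: start y=0.000, vy=3.838 → t=0.783, apex=0.751, x_land=61.371, impact vy=-3.838
  bounce: vy ← 0.64·3.838 = 2.456
Arc 6: start y=0.000, vy=2.456 → t=0.501, apex=0.308, x_land=64.208, impact vy=-2.456
  bounce: vy ← 0.64·2.456 = 1.572

1 3.936 26.696 22.279
2 2.988 10.935 39.189
3 1.912 4.479 50.012
4 1.224 1.835 56.938
5 0.783 0.751 61.371
6 0.501 0.308 64.208
final: 64.208 1.572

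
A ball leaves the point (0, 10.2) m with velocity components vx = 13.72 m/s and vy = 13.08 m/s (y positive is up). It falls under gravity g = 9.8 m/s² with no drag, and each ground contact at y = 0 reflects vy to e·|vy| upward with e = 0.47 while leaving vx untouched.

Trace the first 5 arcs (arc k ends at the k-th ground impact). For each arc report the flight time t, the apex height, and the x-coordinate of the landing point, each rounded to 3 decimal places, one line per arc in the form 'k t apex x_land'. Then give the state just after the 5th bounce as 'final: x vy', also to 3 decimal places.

1 3.300 18.929 45.278
2 1.848 4.181 70.626
3 0.868 0.924 82.540
4 0.408 0.204 88.139
5 0.192 0.045 90.771
final: 90.771 0.442

Arc 1: start y=10.200, vy=13.080 → t=3.300, apex=18.929, x_land=45.278, impact vy=-19.262
  bounce: vy ← 0.47·19.262 = 9.053
Arc 2: start y=0.000, vy=9.053 → t=1.848, apex=4.181, x_land=70.626, impact vy=-9.053
  bounce: vy ← 0.47·9.053 = 4.255
Arc 3: start y=0.000, vy=4.255 → t=0.868, apex=0.924, x_land=82.540, impact vy=-4.255
  bounce: vy ← 0.47·4.255 = 2.000
Arc 4: start y=0.000, vy=2.000 → t=0.408, apex=0.204, x_land=88.139, impact vy=-2.000
  bounce: vy ← 0.47·2.000 = 0.940
Arc 5: start y=0.000, vy=0.940 → t=0.192, apex=0.045, x_land=90.771, impact vy=-0.940
  bounce: vy ← 0.47·0.940 = 0.442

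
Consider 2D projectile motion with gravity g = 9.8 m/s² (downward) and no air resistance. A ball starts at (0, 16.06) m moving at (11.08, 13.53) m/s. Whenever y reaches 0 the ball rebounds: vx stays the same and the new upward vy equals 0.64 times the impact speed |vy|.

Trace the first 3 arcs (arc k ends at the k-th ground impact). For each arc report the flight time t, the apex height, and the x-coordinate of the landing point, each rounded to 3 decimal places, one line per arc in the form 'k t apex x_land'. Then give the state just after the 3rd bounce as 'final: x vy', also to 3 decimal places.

Arc 1: start y=16.060, vy=13.530 → t=3.657, apex=25.400, x_land=40.524, impact vy=-22.312
  bounce: vy ← 0.64·22.312 = 14.280
Arc 2: start y=0.000, vy=14.280 → t=2.914, apex=10.404, x_land=72.814, impact vy=-14.280
  bounce: vy ← 0.64·14.280 = 9.139
Arc 3: start y=0.000, vy=9.139 → t=1.865, apex=4.261, x_land=93.479, impact vy=-9.139
  bounce: vy ← 0.64·9.139 = 5.849

1 3.657 25.400 40.524
2 2.914 10.404 72.814
3 1.865 4.261 93.479
final: 93.479 5.849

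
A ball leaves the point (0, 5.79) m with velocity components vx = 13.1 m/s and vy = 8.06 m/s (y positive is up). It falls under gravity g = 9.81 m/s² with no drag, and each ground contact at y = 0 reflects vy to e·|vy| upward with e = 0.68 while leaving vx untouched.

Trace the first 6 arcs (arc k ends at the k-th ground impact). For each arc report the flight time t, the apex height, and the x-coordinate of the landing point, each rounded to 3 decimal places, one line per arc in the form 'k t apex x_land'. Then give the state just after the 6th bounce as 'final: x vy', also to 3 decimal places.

Arc 1: start y=5.790, vy=8.060 → t=2.184, apex=9.101, x_land=28.607, impact vy=-13.363
  bounce: vy ← 0.68·13.363 = 9.087
Arc 2: start y=0.000, vy=9.087 → t=1.853, apex=4.208, x_land=52.876, impact vy=-9.087
  bounce: vy ← 0.68·9.087 = 6.179
Arc 3: start y=0.000, vy=6.179 → t=1.260, apex=1.946, x_land=69.378, impact vy=-6.179
  bounce: vy ← 0.68·6.179 = 4.202
Arc 4: start y=0.000, vy=4.202 → t=0.857, apex=0.900, x_land=80.600, impact vy=-4.202
  bounce: vy ← 0.68·4.202 = 2.857
Arc 5: start y=0.000, vy=2.857 → t=0.582, apex=0.416, x_land=88.230, impact vy=-2.857
  bounce: vy ← 0.68·2.857 = 1.943
Arc 6: start y=0.000, vy=1.943 → t=0.396, apex=0.192, x_land=93.419, impact vy=-1.943
  bounce: vy ← 0.68·1.943 = 1.321

1 2.184 9.101 28.607
2 1.853 4.208 52.876
3 1.260 1.946 69.378
4 0.857 0.900 80.600
5 0.582 0.416 88.230
6 0.396 0.192 93.419
final: 93.419 1.321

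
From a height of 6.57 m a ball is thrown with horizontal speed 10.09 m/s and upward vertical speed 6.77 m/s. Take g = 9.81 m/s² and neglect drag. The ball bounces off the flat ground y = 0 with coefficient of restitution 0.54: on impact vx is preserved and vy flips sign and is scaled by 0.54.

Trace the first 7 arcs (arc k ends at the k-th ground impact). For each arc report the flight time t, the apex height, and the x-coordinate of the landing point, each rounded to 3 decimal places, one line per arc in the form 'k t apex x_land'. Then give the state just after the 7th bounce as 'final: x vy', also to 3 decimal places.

Arc 1: start y=6.570, vy=6.770 → t=2.038, apex=8.906, x_land=20.559, impact vy=-13.219
  bounce: vy ← 0.54·13.219 = 7.138
Arc 2: start y=0.000, vy=7.138 → t=1.455, apex=2.597, x_land=35.243, impact vy=-7.138
  bounce: vy ← 0.54·7.138 = 3.855
Arc 3: start y=0.000, vy=3.855 → t=0.786, apex=0.757, x_land=43.172, impact vy=-3.855
  bounce: vy ← 0.54·3.855 = 2.081
Arc 4: start y=0.000, vy=2.081 → t=0.424, apex=0.221, x_land=47.454, impact vy=-2.081
  bounce: vy ← 0.54·2.081 = 1.124
Arc 5: start y=0.000, vy=1.124 → t=0.229, apex=0.064, x_land=49.766, impact vy=-1.124
  bounce: vy ← 0.54·1.124 = 0.607
Arc 6: start y=0.000, vy=0.607 → t=0.124, apex=0.019, x_land=51.015, impact vy=-0.607
  bounce: vy ← 0.54·0.607 = 0.328
Arc 7: start y=0.000, vy=0.328 → t=0.067, apex=0.005, x_land=51.689, impact vy=-0.328
  bounce: vy ← 0.54·0.328 = 0.177

1 2.038 8.906 20.559
2 1.455 2.597 35.243
3 0.786 0.757 43.172
4 0.424 0.221 47.454
5 0.229 0.064 49.766
6 0.124 0.019 51.015
7 0.067 0.005 51.689
final: 51.689 0.177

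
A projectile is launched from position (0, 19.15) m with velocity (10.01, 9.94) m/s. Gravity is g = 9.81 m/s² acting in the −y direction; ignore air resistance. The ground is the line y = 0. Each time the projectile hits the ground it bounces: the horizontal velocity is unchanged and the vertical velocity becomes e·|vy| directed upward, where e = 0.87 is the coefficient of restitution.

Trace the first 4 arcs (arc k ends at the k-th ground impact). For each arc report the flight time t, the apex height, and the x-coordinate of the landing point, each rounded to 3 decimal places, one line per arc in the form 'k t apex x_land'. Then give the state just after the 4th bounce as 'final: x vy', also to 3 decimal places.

Arc 1: start y=19.150, vy=9.940 → t=3.234, apex=24.186, x_land=32.370, impact vy=-21.784
  bounce: vy ← 0.87·21.784 = 18.952
Arc 2: start y=0.000, vy=18.952 → t=3.864, apex=18.306, x_land=71.047, impact vy=-18.952
  bounce: vy ← 0.87·18.952 = 16.488
Arc 3: start y=0.000, vy=16.488 → t=3.361, apex=13.856, x_land=104.695, impact vy=-16.488
  bounce: vy ← 0.87·16.488 = 14.345
Arc 4: start y=0.000, vy=14.345 → t=2.924, apex=10.488, x_land=133.969, impact vy=-14.345
  bounce: vy ← 0.87·14.345 = 12.480

1 3.234 24.186 32.370
2 3.864 18.306 71.047
3 3.361 13.856 104.695
4 2.924 10.488 133.969
final: 133.969 12.480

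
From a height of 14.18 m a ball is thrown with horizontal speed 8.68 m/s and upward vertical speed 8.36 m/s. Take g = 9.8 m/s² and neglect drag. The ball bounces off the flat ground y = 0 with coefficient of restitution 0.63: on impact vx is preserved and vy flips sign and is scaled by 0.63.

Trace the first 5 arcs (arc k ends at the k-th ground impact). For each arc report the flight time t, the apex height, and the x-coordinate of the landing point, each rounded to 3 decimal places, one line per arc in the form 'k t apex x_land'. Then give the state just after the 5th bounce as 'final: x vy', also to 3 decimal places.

Arc 1: start y=14.180, vy=8.360 → t=2.756, apex=17.746, x_land=23.923, impact vy=-18.650
  bounce: vy ← 0.63·18.650 = 11.749
Arc 2: start y=0.000, vy=11.749 → t=2.398, apex=7.043, x_land=44.736, impact vy=-11.749
  bounce: vy ← 0.63·11.749 = 7.402
Arc 3: start y=0.000, vy=7.402 → t=1.511, apex=2.795, x_land=57.849, impact vy=-7.402
  bounce: vy ← 0.63·7.402 = 4.663
Arc 4: start y=0.000, vy=4.663 → t=0.952, apex=1.110, x_land=66.109, impact vy=-4.663
  bounce: vy ← 0.63·4.663 = 2.938
Arc 5: start y=0.000, vy=2.938 → t=0.600, apex=0.440, x_land=71.314, impact vy=-2.938
  bounce: vy ← 0.63·2.938 = 1.851

1 2.756 17.746 23.923
2 2.398 7.043 44.736
3 1.511 2.795 57.849
4 0.952 1.110 66.109
5 0.600 0.440 71.314
final: 71.314 1.851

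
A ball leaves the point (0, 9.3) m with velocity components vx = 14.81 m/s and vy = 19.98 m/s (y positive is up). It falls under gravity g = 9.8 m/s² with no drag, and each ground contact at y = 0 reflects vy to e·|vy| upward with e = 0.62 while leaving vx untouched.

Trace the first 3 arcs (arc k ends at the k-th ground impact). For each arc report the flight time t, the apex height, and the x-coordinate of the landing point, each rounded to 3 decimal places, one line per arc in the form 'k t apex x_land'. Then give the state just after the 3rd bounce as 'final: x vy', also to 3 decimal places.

Arc 1: start y=9.300, vy=19.980 → t=4.499, apex=29.667, x_land=66.636, impact vy=-24.114
  bounce: vy ← 0.62·24.114 = 14.951
Arc 2: start y=0.000, vy=14.951 → t=3.051, apex=11.404, x_land=111.823, impact vy=-14.951
  bounce: vy ← 0.62·14.951 = 9.269
Arc 3: start y=0.000, vy=9.269 → t=1.892, apex=4.384, x_land=139.840, impact vy=-9.269
  bounce: vy ← 0.62·9.269 = 5.747

1 4.499 29.667 66.636
2 3.051 11.404 111.823
3 1.892 4.384 139.840
final: 139.840 5.747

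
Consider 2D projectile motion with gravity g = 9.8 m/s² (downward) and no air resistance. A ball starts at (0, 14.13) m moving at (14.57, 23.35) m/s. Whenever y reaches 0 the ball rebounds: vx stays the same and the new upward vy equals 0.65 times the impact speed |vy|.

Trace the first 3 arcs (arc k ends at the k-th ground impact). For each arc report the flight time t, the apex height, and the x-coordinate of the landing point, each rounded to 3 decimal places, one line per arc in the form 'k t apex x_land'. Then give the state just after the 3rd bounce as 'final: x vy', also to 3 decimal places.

1 5.309 41.947 77.345
2 3.804 17.723 132.764
3 2.472 7.488 168.786
final: 168.786 7.874

Arc 1: start y=14.130, vy=23.350 → t=5.309, apex=41.947, x_land=77.345, impact vy=-28.674
  bounce: vy ← 0.65·28.674 = 18.638
Arc 2: start y=0.000, vy=18.638 → t=3.804, apex=17.723, x_land=132.764, impact vy=-18.638
  bounce: vy ← 0.65·18.638 = 12.115
Arc 3: start y=0.000, vy=12.115 → t=2.472, apex=7.488, x_land=168.786, impact vy=-12.115
  bounce: vy ← 0.65·12.115 = 7.874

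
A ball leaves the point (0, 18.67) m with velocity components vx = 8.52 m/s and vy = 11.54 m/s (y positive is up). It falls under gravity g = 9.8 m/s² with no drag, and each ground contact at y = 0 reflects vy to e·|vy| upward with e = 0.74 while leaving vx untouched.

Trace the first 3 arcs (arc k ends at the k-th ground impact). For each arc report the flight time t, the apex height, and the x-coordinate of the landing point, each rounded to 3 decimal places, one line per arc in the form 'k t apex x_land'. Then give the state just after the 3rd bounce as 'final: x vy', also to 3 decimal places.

Arc 1: start y=18.670, vy=11.540 → t=3.457, apex=25.464, x_land=29.455, impact vy=-22.341
  bounce: vy ← 0.74·22.341 = 16.532
Arc 2: start y=0.000, vy=16.532 → t=3.374, apex=13.944, x_land=58.201, impact vy=-16.532
  bounce: vy ← 0.74·16.532 = 12.234
Arc 3: start y=0.000, vy=12.234 → t=2.497, apex=7.636, x_land=79.473, impact vy=-12.234
  bounce: vy ← 0.74·12.234 = 9.053

1 3.457 25.464 29.455
2 3.374 13.944 58.201
3 2.497 7.636 79.473
final: 79.473 9.053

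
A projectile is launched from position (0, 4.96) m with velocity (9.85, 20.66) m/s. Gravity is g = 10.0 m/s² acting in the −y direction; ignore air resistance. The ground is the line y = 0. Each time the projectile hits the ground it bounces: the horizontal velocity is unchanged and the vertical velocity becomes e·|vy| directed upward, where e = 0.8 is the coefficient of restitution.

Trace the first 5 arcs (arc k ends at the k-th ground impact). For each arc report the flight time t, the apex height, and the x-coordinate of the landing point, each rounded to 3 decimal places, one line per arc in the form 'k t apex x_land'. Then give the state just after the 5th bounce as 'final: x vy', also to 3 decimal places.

1 4.360 26.302 42.942
2 3.670 16.833 79.088
3 2.936 10.773 108.005
4 2.349 6.895 131.138
5 1.879 4.413 149.645
final: 149.645 7.515

Arc 1: start y=4.960, vy=20.660 → t=4.360, apex=26.302, x_land=42.942, impact vy=-22.935
  bounce: vy ← 0.8·22.935 = 18.348
Arc 2: start y=0.000, vy=18.348 → t=3.670, apex=16.833, x_land=79.088, impact vy=-18.348
  bounce: vy ← 0.8·18.348 = 14.679
Arc 3: start y=0.000, vy=14.679 → t=2.936, apex=10.773, x_land=108.005, impact vy=-14.679
  bounce: vy ← 0.8·14.679 = 11.743
Arc 4: start y=0.000, vy=11.743 → t=2.349, apex=6.895, x_land=131.138, impact vy=-11.743
  bounce: vy ← 0.8·11.743 = 9.394
Arc 5: start y=0.000, vy=9.394 → t=1.879, apex=4.413, x_land=149.645, impact vy=-9.394
  bounce: vy ← 0.8·9.394 = 7.515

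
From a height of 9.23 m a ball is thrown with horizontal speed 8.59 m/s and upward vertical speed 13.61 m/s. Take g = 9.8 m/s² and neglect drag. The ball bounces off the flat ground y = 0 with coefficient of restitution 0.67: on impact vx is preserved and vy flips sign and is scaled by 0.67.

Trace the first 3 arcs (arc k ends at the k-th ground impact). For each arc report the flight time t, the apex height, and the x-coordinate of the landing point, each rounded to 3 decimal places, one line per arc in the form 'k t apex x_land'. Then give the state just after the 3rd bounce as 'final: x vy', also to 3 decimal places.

Arc 1: start y=9.230, vy=13.610 → t=3.341, apex=18.681, x_land=28.702, impact vy=-19.135
  bounce: vy ← 0.67·19.135 = 12.820
Arc 2: start y=0.000, vy=12.820 → t=2.616, apex=8.386, x_land=51.177, impact vy=-12.820
  bounce: vy ← 0.67·12.820 = 8.590
Arc 3: start y=0.000, vy=8.590 → t=1.753, apex=3.764, x_land=66.235, impact vy=-8.590
  bounce: vy ← 0.67·8.590 = 5.755

1 3.341 18.681 28.702
2 2.616 8.386 51.177
3 1.753 3.764 66.235
final: 66.235 5.755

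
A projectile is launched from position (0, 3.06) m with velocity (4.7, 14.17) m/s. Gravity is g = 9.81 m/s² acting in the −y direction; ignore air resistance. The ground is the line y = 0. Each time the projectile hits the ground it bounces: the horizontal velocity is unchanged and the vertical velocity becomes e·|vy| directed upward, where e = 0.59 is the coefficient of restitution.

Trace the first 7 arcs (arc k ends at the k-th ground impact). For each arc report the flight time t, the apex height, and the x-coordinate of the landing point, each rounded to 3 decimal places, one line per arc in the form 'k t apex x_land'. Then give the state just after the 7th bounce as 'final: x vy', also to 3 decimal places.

1 3.091 13.294 14.526
2 1.943 4.628 23.657
3 1.146 1.611 29.044
4 0.676 0.561 32.222
5 0.399 0.195 34.097
6 0.235 0.068 35.203
7 0.139 0.024 35.856
final: 35.856 0.402

Arc 1: start y=3.060, vy=14.170 → t=3.091, apex=13.294, x_land=14.526, impact vy=-16.150
  bounce: vy ← 0.59·16.150 = 9.529
Arc 2: start y=0.000, vy=9.529 → t=1.943, apex=4.628, x_land=23.657, impact vy=-9.529
  bounce: vy ← 0.59·9.529 = 5.622
Arc 3: start y=0.000, vy=5.622 → t=1.146, apex=1.611, x_land=29.044, impact vy=-5.622
  bounce: vy ← 0.59·5.622 = 3.317
Arc 4: start y=0.000, vy=3.317 → t=0.676, apex=0.561, x_land=32.222, impact vy=-3.317
  bounce: vy ← 0.59·3.317 = 1.957
Arc 5: start y=0.000, vy=1.957 → t=0.399, apex=0.195, x_land=34.097, impact vy=-1.957
  bounce: vy ← 0.59·1.957 = 1.155
Arc 6: start y=0.000, vy=1.155 → t=0.235, apex=0.068, x_land=35.203, impact vy=-1.155
  bounce: vy ← 0.59·1.155 = 0.681
Arc 7: start y=0.000, vy=0.681 → t=0.139, apex=0.024, x_land=35.856, impact vy=-0.681
  bounce: vy ← 0.59·0.681 = 0.402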